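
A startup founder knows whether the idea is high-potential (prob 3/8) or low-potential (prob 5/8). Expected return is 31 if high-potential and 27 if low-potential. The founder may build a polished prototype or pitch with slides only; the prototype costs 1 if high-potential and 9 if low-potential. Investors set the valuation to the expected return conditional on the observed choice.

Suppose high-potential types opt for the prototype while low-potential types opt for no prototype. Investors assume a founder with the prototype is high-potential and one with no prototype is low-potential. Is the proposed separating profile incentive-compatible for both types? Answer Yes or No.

Yes

Under these beliefs, the prototype earns valuation 31 and no prototype earns valuation 27.
high-potential: the prototype nets 31 − 1 = 30; no prototype nets 27. high-potential prefers the prototype.
low-potential: the prototype nets 31 − 9 = 22; no prototype nets 27. low-potential prefers no prototype.
Neither type deviates, so the separating profile is an equilibrium.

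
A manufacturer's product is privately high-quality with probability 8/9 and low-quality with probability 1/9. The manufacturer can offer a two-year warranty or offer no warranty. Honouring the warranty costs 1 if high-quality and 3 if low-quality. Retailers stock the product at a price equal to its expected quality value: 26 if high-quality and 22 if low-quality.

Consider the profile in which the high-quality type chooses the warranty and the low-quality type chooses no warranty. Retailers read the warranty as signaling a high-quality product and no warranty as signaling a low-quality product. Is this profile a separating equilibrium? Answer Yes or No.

No

Under these beliefs, the warranty earns price 26 and no warranty earns price 22.
high-quality: the warranty nets 26 − 1 = 25; no warranty nets 22. high-quality prefers the warranty.
low-quality: the warranty nets 26 − 3 = 23; no warranty nets 22. low-quality would deviate to the warranty.
low-quality has a profitable deviation, so the profile is not an equilibrium.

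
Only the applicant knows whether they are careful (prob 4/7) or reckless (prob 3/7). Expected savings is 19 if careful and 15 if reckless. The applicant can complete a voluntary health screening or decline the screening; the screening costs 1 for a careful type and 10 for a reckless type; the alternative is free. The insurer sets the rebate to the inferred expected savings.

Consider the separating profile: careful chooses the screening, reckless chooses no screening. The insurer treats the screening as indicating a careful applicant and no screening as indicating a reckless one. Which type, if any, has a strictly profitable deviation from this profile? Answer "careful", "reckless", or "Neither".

The screening pays 19; no screening pays 15.
careful: assigned the screening, nets 19 − 1 = 18; deviating to no screening nets 15.
reckless: assigned no screening, nets 15; deviating to the screening nets 19 − 10 = 9.
Both types strictly prefer their assigned action; no profitable deviation.

Neither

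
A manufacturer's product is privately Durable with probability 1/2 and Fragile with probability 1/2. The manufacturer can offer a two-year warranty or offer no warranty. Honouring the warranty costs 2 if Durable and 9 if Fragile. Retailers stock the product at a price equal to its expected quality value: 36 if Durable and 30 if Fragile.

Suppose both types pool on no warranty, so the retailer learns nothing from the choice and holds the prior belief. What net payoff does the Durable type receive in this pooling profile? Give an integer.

Pooled price = 1/2·36 + 1/2·30 = 33.
Durable pays no cost for no warranty, so net payoff = 33.

33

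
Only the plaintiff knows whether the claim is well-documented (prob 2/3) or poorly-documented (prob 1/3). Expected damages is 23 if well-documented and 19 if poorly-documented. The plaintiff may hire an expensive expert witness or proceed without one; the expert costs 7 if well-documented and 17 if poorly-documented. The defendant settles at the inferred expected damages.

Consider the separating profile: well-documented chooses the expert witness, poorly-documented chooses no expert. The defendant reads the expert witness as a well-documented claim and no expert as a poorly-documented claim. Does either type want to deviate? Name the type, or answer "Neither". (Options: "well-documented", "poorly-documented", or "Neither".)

The expert witness pays 23; no expert pays 19.
well-documented: assigned the expert witness, nets 23 − 7 = 16; deviating to no expert nets 19.
poorly-documented: assigned no expert, nets 19; deviating to the expert witness nets 23 − 17 = 6.
The well-documented type gains 3 by deviating.

well-documented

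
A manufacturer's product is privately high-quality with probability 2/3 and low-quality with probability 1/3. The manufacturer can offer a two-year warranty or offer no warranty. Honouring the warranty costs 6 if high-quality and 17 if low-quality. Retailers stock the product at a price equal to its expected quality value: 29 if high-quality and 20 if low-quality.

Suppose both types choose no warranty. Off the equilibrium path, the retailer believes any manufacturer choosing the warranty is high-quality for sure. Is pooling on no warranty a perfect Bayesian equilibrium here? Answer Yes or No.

Yes

On path, the retailer holds the prior and pays 2/3·29 + 1/3·20 = 26. Off path (the warranty), believing high-quality, it pays 29.
high-quality: no warranty nets 26; the warranty nets 29 − 6 = 23. high-quality stays.
low-quality: no warranty nets 26; the warranty nets 29 − 17 = 12. low-quality stays.
No type deviates, so pooling is sustained.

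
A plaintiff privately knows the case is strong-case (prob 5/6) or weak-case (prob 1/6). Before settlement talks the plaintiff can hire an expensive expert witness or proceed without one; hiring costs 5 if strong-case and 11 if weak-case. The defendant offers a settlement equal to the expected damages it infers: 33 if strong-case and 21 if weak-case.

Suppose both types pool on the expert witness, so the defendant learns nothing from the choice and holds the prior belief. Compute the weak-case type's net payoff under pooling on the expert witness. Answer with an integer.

20

Pooled settlement = 5/6·33 + 1/6·21 = 31.
weak-case pays cost 11 for the expert witness, so net payoff = 31 − 11 = 20.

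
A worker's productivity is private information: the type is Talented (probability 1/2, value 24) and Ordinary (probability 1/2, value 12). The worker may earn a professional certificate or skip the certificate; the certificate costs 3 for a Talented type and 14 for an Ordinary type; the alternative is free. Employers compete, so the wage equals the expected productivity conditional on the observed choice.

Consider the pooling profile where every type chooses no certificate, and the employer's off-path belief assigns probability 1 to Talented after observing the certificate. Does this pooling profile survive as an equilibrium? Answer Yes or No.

On path, the employer holds the prior and pays 1/2·24 + 1/2·12 = 18. Off path (the certificate), believing Talented, it pays 24.
Talented: no certificate nets 18; the certificate nets 24 − 3 = 21. Talented would deviate.
Ordinary: no certificate nets 18; the certificate nets 24 − 14 = 10. Ordinary stays.
A type deviates, so pooling fails.

No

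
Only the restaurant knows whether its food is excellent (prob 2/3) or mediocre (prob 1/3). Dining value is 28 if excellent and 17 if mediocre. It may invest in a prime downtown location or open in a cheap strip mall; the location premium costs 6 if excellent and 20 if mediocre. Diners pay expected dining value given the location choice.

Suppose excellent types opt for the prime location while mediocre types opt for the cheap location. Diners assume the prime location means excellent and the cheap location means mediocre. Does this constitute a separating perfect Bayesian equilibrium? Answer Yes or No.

Yes

Under these beliefs, the prime location earns price premium 28 and the cheap location earns price premium 17.
excellent: the prime location nets 28 − 6 = 22; the cheap location nets 17. excellent prefers the prime location.
mediocre: the prime location nets 28 − 20 = 8; the cheap location nets 17. mediocre prefers the cheap location.
Neither type deviates, so the separating profile is an equilibrium.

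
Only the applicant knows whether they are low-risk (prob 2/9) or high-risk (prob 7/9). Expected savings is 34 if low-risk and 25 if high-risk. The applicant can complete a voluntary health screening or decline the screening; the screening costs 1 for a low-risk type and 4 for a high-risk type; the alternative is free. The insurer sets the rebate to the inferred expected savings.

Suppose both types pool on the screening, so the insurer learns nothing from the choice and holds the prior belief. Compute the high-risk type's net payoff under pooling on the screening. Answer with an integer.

Pooled rebate = 2/9·34 + 7/9·25 = 27.
high-risk pays cost 4 for the screening, so net payoff = 27 − 4 = 23.

23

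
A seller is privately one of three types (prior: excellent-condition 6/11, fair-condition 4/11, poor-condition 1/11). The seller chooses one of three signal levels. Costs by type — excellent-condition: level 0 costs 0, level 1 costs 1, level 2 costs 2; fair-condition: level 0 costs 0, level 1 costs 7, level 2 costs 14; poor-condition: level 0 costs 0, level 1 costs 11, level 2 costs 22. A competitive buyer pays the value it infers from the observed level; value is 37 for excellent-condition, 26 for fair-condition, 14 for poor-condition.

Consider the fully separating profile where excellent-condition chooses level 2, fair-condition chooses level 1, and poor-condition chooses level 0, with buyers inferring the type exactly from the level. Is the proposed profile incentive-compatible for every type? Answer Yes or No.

No

Separating prices: level 2 → 37, level 1 → 26, level 0 → 14.
excellent-condition (assigned level 2): level 0: 14 − 0 = 14; level 1: 26 − 1 = 25; level 2: 37 − 2 = 35. excellent-condition stays.
fair-condition (assigned level 1): level 0: 14 − 0 = 14; level 1: 26 − 7 = 19; level 2: 37 − 14 = 23. fair-condition prefers level 2.
poor-condition (assigned level 0): level 0: 14 − 0 = 14; level 1: 26 − 11 = 15; level 2: 37 − 22 = 15. poor-condition prefers level 1.
At least one type deviates; the separating profile fails.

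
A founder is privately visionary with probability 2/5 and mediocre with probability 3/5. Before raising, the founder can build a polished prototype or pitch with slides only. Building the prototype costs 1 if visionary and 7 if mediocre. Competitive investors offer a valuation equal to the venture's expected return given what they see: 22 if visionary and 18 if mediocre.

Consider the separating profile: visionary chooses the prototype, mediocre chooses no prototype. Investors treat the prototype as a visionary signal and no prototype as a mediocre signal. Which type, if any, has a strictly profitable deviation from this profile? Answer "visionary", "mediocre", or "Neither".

Neither

The prototype pays 22; no prototype pays 18.
visionary: assigned the prototype, nets 22 − 1 = 21; deviating to no prototype nets 18.
mediocre: assigned no prototype, nets 18; deviating to the prototype nets 22 − 7 = 15.
Both types strictly prefer their assigned action; no profitable deviation.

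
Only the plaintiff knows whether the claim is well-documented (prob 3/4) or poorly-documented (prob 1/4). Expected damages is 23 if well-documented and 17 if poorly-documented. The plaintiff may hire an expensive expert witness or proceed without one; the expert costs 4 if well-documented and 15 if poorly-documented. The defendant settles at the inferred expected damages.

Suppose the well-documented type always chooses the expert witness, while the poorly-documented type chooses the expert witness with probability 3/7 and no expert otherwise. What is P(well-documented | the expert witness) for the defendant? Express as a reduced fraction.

P(the expert witness) = (3/4)·1 + (1/4)·(3/7) = 6/7.
By Bayes' rule, P(well-documented | the expert witness) = (3/4) / (6/7) = 7/8.

7/8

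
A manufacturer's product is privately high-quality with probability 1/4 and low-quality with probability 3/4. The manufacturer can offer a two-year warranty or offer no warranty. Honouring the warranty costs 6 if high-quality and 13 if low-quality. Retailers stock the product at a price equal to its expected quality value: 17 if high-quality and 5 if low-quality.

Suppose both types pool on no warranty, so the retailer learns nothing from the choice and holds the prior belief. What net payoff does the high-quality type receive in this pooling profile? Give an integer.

8

Pooled price = 1/4·17 + 3/4·5 = 8.
high-quality pays no cost for no warranty, so net payoff = 8.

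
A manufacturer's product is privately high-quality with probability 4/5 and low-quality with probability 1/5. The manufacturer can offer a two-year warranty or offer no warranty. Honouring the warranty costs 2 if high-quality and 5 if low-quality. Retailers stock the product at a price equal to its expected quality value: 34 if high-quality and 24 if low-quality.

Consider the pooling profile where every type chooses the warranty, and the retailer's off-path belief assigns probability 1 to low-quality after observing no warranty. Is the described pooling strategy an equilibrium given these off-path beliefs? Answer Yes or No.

Yes

On path, the retailer holds the prior and pays 4/5·34 + 1/5·24 = 32. Off path (no warranty), believing low-quality, it pays 24.
high-quality: the warranty nets 32 − 2 = 30; no warranty nets 24. high-quality stays.
low-quality: the warranty nets 32 − 5 = 27; no warranty nets 24. low-quality stays.
No type deviates, so pooling is sustained.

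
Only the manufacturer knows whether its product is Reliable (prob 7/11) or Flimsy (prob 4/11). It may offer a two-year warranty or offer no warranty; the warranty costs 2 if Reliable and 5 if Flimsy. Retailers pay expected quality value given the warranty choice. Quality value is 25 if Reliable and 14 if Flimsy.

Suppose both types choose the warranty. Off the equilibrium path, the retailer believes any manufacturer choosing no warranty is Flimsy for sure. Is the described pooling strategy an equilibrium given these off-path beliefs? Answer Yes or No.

On path, the retailer holds the prior and pays 7/11·25 + 4/11·14 = 21. Off path (no warranty), believing Flimsy, it pays 14.
Reliable: the warranty nets 21 − 2 = 19; no warranty nets 14. Reliable stays.
Flimsy: the warranty nets 21 − 5 = 16; no warranty nets 14. Flimsy stays.
No type deviates, so pooling is sustained.

Yes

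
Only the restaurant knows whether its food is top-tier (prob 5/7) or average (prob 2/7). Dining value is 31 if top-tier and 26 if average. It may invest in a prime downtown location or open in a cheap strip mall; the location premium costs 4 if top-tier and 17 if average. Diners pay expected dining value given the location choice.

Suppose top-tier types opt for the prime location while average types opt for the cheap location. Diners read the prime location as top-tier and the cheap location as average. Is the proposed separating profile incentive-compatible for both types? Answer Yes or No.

Under these beliefs, the prime location earns price premium 31 and the cheap location earns price premium 26.
top-tier: the prime location nets 31 − 4 = 27; the cheap location nets 26. top-tier prefers the prime location.
average: the prime location nets 31 − 17 = 14; the cheap location nets 26. average prefers the cheap location.
Neither type deviates, so the separating profile is an equilibrium.

Yes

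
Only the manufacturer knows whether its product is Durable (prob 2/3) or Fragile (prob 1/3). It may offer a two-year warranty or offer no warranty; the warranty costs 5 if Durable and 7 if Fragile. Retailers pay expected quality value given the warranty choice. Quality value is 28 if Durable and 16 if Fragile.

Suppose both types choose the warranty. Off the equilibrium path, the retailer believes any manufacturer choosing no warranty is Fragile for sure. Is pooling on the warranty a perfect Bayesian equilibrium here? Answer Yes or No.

Yes

On path, the retailer holds the prior and pays 2/3·28 + 1/3·16 = 24. Off path (no warranty), believing Fragile, it pays 16.
Durable: the warranty nets 24 − 5 = 19; no warranty nets 16. Durable stays.
Fragile: the warranty nets 24 − 7 = 17; no warranty nets 16. Fragile stays.
No type deviates, so pooling is sustained.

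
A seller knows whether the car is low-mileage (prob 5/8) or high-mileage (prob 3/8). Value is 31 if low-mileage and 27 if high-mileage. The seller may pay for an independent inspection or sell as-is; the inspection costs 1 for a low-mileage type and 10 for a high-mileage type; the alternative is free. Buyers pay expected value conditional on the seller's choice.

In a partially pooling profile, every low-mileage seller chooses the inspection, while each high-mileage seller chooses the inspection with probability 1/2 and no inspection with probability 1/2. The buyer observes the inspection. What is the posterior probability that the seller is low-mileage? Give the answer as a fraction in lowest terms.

P(the inspection) = (5/8)·1 + (3/8)·(1/2) = 13/16.
By Bayes' rule, P(low-mileage | the inspection) = (5/8) / (13/16) = 10/13.

10/13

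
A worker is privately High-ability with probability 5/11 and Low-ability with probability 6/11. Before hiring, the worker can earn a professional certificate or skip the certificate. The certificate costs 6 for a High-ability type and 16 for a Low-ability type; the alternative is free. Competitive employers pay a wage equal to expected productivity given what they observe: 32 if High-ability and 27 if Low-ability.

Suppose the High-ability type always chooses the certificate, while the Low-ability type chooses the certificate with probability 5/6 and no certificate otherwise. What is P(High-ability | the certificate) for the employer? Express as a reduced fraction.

P(the certificate) = (5/11)·1 + (6/11)·(5/6) = 10/11.
By Bayes' rule, P(High-ability | the certificate) = (5/11) / (10/11) = 1/2.

1/2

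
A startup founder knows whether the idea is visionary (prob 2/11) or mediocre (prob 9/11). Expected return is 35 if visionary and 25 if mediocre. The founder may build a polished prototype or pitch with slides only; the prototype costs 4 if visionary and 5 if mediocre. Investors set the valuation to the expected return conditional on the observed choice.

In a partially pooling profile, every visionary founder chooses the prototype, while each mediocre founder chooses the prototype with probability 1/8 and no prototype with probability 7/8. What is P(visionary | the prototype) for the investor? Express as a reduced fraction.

P(the prototype) = (2/11)·1 + (9/11)·(1/8) = 25/88.
By Bayes' rule, P(visionary | the prototype) = (2/11) / (25/88) = 16/25.

16/25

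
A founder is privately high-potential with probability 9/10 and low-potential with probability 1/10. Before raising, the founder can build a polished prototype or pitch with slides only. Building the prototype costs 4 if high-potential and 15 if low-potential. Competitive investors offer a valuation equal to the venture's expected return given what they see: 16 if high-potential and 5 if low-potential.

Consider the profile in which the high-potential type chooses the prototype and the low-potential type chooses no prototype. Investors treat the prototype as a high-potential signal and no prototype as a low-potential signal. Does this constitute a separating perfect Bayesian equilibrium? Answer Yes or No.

Under these beliefs, the prototype earns valuation 16 and no prototype earns valuation 5.
high-potential: the prototype nets 16 − 4 = 12; no prototype nets 5. high-potential prefers the prototype.
low-potential: the prototype nets 16 − 15 = 1; no prototype nets 5. low-potential prefers no prototype.
Neither type deviates, so the separating profile is an equilibrium.

Yes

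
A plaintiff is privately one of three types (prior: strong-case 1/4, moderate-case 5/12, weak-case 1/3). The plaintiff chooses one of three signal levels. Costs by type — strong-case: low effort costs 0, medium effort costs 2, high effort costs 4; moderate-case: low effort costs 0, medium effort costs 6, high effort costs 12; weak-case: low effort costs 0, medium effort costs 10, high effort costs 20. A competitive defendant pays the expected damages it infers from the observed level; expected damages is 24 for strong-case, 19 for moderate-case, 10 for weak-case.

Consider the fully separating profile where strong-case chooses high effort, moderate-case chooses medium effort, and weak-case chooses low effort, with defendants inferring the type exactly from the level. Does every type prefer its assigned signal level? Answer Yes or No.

Yes

Separating settlements: high effort → 24, medium effort → 19, low effort → 10.
strong-case (assigned high effort): low effort: 10 − 0 = 10; medium effort: 19 − 2 = 17; high effort: 24 − 4 = 20. strong-case stays.
moderate-case (assigned medium effort): low effort: 10 − 0 = 10; medium effort: 19 − 6 = 13; high effort: 24 − 12 = 12. moderate-case stays.
weak-case (assigned low effort): low effort: 10 − 0 = 10; medium effort: 19 − 10 = 9; high effort: 24 − 20 = 4. weak-case stays.
Every type prefers its assigned level; separation holds.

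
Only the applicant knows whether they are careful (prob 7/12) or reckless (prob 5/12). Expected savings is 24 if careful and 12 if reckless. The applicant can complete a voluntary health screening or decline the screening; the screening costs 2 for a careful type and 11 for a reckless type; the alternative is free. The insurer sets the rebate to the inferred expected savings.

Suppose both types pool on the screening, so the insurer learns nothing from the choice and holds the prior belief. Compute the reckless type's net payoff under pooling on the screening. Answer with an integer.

Pooled rebate = 7/12·24 + 5/12·12 = 19.
reckless pays cost 11 for the screening, so net payoff = 19 − 11 = 8.

8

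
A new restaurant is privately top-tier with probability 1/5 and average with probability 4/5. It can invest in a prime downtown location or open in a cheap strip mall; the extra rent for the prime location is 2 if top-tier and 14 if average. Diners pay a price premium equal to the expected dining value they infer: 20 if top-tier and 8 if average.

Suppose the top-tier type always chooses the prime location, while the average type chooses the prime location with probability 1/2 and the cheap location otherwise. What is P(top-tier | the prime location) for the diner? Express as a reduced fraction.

P(the prime location) = (1/5)·1 + (4/5)·(1/2) = 3/5.
By Bayes' rule, P(top-tier | the prime location) = (1/5) / (3/5) = 1/3.

1/3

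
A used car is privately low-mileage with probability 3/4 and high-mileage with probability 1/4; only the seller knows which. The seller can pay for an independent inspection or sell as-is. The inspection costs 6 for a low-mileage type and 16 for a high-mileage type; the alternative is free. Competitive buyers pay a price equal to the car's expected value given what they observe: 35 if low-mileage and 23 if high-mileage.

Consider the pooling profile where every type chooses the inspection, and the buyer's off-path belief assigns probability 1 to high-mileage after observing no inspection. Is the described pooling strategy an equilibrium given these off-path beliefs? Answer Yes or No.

On path, the buyer holds the prior and pays 3/4·35 + 1/4·23 = 32. Off path (no inspection), believing high-mileage, it pays 23.
low-mileage: the inspection nets 32 − 6 = 26; no inspection nets 23. low-mileage stays.
high-mileage: the inspection nets 32 − 16 = 16; no inspection nets 23. high-mileage would deviate.
A type deviates, so pooling fails.

No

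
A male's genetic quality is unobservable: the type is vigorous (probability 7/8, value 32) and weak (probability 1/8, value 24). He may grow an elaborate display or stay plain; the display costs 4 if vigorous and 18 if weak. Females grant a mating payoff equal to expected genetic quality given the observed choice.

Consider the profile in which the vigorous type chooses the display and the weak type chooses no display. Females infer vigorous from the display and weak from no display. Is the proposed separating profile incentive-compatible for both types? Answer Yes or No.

Yes

Under these beliefs, the display earns mating payoff 32 and no display earns mating payoff 24.
vigorous: the display nets 32 − 4 = 28; no display nets 24. vigorous prefers the display.
weak: the display nets 32 − 18 = 14; no display nets 24. weak prefers no display.
Neither type deviates, so the separating profile is an equilibrium.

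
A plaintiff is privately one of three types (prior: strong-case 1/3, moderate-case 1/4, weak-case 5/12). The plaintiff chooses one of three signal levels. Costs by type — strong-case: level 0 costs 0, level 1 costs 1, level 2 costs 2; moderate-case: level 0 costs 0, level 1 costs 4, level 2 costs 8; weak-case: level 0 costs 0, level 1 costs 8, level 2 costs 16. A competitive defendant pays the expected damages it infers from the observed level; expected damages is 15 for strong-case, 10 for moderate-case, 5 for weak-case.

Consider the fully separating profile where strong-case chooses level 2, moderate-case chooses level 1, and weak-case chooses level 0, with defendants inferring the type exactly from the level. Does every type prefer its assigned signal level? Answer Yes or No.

No

Separating settlements: level 2 → 15, level 1 → 10, level 0 → 5.
strong-case (assigned level 2): level 0: 5 − 0 = 5; level 1: 10 − 1 = 9; level 2: 15 − 2 = 13. strong-case stays.
moderate-case (assigned level 1): level 0: 5 − 0 = 5; level 1: 10 − 4 = 6; level 2: 15 − 8 = 7. moderate-case prefers level 2.
weak-case (assigned level 0): level 0: 5 − 0 = 5; level 1: 10 − 8 = 2; level 2: 15 − 16 = -1. weak-case stays.
At least one type deviates; the separating profile fails.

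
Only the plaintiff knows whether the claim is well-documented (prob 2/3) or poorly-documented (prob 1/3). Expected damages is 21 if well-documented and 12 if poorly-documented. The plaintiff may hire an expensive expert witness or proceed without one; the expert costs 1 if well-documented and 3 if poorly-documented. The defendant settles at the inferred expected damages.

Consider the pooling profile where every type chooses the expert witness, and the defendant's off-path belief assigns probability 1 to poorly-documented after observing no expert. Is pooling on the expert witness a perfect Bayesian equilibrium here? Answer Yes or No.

On path, the defendant holds the prior and pays 2/3·21 + 1/3·12 = 18. Off path (no expert), believing poorly-documented, it pays 12.
well-documented: the expert witness nets 18 − 1 = 17; no expert nets 12. well-documented stays.
poorly-documented: the expert witness nets 18 − 3 = 15; no expert nets 12. poorly-documented stays.
No type deviates, so pooling is sustained.

Yes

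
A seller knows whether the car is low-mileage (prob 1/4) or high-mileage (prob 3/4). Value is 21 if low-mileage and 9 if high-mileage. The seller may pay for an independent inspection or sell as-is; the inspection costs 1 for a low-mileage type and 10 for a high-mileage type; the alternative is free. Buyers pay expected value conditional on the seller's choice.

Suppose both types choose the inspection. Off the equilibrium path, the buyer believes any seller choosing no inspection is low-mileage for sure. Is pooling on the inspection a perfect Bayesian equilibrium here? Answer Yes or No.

No

On path, the buyer holds the prior and pays 1/4·21 + 3/4·9 = 12. Off path (no inspection), believing low-mileage, it pays 21.
low-mileage: the inspection nets 12 − 1 = 11; no inspection nets 21. low-mileage would deviate.
high-mileage: the inspection nets 12 − 10 = 2; no inspection nets 21. high-mileage would deviate.
A type deviates, so pooling fails.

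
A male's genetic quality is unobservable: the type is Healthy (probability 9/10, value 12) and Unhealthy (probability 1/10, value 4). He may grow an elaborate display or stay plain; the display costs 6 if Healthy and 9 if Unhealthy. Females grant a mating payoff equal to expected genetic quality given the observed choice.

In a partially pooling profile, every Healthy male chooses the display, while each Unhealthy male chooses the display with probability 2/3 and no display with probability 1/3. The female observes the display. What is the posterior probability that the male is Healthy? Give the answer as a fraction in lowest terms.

P(the display) = (9/10)·1 + (1/10)·(2/3) = 29/30.
By Bayes' rule, P(Healthy | the display) = (9/10) / (29/30) = 27/29.

27/29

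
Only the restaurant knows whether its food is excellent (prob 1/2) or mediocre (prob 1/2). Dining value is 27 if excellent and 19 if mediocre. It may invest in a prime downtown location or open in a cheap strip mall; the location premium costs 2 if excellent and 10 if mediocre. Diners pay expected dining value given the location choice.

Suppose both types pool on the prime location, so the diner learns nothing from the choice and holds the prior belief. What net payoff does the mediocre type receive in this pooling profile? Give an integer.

Pooled price premium = 1/2·27 + 1/2·19 = 23.
mediocre pays cost 10 for the prime location, so net payoff = 23 − 10 = 13.

13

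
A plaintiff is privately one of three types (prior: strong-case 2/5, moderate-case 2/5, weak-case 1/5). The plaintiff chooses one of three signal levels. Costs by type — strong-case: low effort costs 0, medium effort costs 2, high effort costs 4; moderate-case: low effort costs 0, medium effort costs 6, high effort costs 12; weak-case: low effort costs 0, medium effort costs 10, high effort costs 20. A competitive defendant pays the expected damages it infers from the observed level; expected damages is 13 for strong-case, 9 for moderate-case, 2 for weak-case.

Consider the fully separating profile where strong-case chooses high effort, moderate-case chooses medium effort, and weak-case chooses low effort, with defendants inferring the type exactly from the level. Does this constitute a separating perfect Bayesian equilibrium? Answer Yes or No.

Separating settlements: high effort → 13, medium effort → 9, low effort → 2.
strong-case (assigned high effort): low effort: 2 − 0 = 2; medium effort: 9 − 2 = 7; high effort: 13 − 4 = 9. strong-case stays.
moderate-case (assigned medium effort): low effort: 2 − 0 = 2; medium effort: 9 − 6 = 3; high effort: 13 − 12 = 1. moderate-case stays.
weak-case (assigned low effort): low effort: 2 − 0 = 2; medium effort: 9 − 10 = -1; high effort: 13 − 20 = -7. weak-case stays.
Every type prefers its assigned level; separation holds.

Yes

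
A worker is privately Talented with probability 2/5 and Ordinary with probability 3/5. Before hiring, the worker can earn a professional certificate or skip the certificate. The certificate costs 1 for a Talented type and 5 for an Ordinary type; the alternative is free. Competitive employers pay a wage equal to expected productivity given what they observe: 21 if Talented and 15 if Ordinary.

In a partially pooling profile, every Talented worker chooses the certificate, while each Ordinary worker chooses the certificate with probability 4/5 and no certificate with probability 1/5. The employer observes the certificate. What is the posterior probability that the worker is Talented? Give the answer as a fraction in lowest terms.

P(the certificate) = (2/5)·1 + (3/5)·(4/5) = 22/25.
By Bayes' rule, P(Talented | the certificate) = (2/5) / (22/25) = 5/11.

5/11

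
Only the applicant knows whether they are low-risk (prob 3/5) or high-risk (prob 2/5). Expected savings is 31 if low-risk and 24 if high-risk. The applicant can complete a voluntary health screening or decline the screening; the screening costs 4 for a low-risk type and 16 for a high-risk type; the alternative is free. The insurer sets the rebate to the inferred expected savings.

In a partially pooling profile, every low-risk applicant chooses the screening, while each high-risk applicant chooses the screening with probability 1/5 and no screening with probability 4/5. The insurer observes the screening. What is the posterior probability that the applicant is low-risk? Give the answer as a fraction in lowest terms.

15/17

P(the screening) = (3/5)·1 + (2/5)·(1/5) = 17/25.
By Bayes' rule, P(low-risk | the screening) = (3/5) / (17/25) = 15/17.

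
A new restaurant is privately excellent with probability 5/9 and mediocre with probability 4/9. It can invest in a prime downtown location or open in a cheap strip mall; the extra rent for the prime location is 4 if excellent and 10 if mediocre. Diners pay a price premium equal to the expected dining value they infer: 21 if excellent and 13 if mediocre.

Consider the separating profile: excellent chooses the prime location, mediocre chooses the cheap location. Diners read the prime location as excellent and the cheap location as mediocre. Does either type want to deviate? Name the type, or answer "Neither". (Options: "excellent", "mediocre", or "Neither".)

Neither

The prime location pays 21; the cheap location pays 13.
excellent: assigned the prime location, nets 21 − 4 = 17; deviating to the cheap location nets 13.
mediocre: assigned the cheap location, nets 13; deviating to the prime location nets 21 − 10 = 11.
Both types strictly prefer their assigned action; no profitable deviation.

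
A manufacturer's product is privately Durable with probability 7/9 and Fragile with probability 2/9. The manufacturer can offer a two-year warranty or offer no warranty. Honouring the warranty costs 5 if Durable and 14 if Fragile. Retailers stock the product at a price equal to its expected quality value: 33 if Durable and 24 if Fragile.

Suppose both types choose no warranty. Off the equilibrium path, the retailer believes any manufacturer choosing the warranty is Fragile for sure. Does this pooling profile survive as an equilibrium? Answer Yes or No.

Yes

On path, the retailer holds the prior and pays 7/9·33 + 2/9·24 = 31. Off path (the warranty), believing Fragile, it pays 24.
Durable: no warranty nets 31; the warranty nets 24 − 5 = 19. Durable stays.
Fragile: no warranty nets 31; the warranty nets 24 − 14 = 10. Fragile stays.
No type deviates, so pooling is sustained.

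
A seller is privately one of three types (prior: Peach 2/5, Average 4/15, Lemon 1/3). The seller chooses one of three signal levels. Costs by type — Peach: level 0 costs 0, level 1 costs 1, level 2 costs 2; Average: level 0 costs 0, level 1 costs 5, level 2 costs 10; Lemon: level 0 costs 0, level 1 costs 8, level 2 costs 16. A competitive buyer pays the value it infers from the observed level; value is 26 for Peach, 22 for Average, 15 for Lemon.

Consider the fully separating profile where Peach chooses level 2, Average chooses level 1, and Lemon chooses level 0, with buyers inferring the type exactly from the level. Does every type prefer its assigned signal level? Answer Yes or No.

Yes

Separating prices: level 2 → 26, level 1 → 22, level 0 → 15.
Peach (assigned level 2): level 0: 15 − 0 = 15; level 1: 22 − 1 = 21; level 2: 26 − 2 = 24. Peach stays.
Average (assigned level 1): level 0: 15 − 0 = 15; level 1: 22 − 5 = 17; level 2: 26 − 10 = 16. Average stays.
Lemon (assigned level 0): level 0: 15 − 0 = 15; level 1: 22 − 8 = 14; level 2: 26 − 16 = 10. Lemon stays.
Every type prefers its assigned level; separation holds.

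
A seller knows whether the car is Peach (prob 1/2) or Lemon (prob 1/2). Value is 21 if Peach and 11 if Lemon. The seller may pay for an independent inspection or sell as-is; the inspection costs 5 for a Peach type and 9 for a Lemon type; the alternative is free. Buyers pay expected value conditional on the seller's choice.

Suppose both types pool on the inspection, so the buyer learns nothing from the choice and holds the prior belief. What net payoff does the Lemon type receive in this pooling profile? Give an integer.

7

Pooled price = 1/2·21 + 1/2·11 = 16.
Lemon pays cost 9 for the inspection, so net payoff = 16 − 9 = 7.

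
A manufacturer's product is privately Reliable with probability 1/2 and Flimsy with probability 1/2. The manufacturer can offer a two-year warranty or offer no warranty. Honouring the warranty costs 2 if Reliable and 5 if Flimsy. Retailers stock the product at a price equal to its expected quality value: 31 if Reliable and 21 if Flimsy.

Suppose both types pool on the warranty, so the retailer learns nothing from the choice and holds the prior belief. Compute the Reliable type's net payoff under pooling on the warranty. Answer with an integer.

Pooled price = 1/2·31 + 1/2·21 = 26.
Reliable pays cost 2 for the warranty, so net payoff = 26 − 2 = 24.

24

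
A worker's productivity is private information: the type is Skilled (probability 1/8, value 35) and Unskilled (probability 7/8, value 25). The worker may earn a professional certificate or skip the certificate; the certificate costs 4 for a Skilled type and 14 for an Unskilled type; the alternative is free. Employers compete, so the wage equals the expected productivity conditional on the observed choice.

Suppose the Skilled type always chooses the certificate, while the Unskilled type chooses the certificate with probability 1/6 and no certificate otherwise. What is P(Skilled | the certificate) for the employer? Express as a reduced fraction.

P(the certificate) = (1/8)·1 + (7/8)·(1/6) = 13/48.
By Bayes' rule, P(Skilled | the certificate) = (1/8) / (13/48) = 6/13.

6/13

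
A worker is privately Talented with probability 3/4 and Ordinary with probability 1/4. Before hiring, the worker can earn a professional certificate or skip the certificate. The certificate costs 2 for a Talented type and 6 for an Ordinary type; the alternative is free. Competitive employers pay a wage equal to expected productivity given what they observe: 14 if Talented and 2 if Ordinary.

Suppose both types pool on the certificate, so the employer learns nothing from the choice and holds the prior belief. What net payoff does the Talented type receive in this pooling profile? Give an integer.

Pooled wage = 3/4·14 + 1/4·2 = 11.
Talented pays cost 2 for the certificate, so net payoff = 11 − 2 = 9.

9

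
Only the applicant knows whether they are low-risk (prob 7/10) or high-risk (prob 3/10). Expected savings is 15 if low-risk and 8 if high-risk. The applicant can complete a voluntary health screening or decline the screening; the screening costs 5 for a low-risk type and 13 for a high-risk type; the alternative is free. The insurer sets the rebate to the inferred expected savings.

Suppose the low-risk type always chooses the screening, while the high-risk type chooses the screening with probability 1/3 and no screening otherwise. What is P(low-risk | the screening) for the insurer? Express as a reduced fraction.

P(the screening) = (7/10)·1 + (3/10)·(1/3) = 4/5.
By Bayes' rule, P(low-risk | the screening) = (7/10) / (4/5) = 7/8.

7/8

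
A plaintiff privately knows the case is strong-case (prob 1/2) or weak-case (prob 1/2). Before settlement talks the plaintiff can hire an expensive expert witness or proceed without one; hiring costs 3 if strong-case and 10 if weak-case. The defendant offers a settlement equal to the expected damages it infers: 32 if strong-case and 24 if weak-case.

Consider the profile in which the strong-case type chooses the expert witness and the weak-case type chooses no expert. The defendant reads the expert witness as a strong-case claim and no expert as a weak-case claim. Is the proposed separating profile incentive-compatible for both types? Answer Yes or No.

Under these beliefs, the expert witness earns settlement 32 and no expert earns settlement 24.
strong-case: the expert witness nets 32 − 3 = 29; no expert nets 24. strong-case prefers the expert witness.
weak-case: the expert witness nets 32 − 10 = 22; no expert nets 24. weak-case prefers no expert.
Neither type deviates, so the separating profile is an equilibrium.

Yes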